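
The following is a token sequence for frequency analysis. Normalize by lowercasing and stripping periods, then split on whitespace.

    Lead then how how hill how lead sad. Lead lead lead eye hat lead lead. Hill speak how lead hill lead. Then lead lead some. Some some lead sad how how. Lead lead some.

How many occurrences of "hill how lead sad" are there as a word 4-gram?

Scanning the 31 overlapping 4-gram windows for "hill how lead sad":
  position 5–8: hill how lead sad

1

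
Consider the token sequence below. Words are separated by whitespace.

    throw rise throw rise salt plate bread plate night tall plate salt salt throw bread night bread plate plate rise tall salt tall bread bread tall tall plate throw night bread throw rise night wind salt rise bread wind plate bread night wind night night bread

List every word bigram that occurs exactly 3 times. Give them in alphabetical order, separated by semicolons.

Bigram counts meeting the condition (exactly 3 times):
  night bread: 3
  throw rise: 3

night bread; throw rise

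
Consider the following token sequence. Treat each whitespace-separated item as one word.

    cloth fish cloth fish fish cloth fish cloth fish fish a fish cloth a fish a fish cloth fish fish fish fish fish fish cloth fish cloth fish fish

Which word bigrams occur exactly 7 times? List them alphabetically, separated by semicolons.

Bigram counts meeting the condition (exactly 7 times):
  cloth fish: 7
  fish cloth: 7

cloth fish; fish cloth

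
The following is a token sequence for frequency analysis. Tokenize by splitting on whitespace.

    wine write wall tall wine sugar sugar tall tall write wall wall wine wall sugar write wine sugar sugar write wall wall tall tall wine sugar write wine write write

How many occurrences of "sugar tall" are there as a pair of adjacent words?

1

Scanning the 29 overlapping bigram windows for "sugar tall":
  position 7–8: sugar tall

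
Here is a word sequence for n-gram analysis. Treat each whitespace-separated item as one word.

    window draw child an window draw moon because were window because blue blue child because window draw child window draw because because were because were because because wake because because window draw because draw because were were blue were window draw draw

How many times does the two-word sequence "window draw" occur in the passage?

6

Scanning the 41 overlapping bigram windows for "window draw":
  position 1–2: window draw
  position 5–6: window draw
  position 16–17: window draw
  position 19–20: window draw
  position 31–32: window draw
  position 40–41: window draw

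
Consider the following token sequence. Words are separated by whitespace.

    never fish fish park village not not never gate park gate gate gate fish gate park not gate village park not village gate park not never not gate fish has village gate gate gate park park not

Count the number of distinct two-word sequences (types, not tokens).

37 tokens → 36 bigram windows in total.
Repeated bigrams (each contributes count−1 duplicates):
  gate gate: 4
  gate park: 4
  park not: 4
  gate fish: 2
  not gate: 2
  not never: 2
  village gate: 2
13 duplicate windows → 36 − 13 = 23 distinct.

23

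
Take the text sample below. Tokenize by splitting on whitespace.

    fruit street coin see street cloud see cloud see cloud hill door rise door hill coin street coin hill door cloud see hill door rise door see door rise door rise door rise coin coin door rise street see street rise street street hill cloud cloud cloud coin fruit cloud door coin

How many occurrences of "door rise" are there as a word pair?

6

Scanning the 51 overlapping bigram windows for "door rise":
  position 12–13: door rise
  position 24–25: door rise
  position 28–29: door rise
  position 30–31: door rise
  position 32–33: door rise
  position 36–37: door rise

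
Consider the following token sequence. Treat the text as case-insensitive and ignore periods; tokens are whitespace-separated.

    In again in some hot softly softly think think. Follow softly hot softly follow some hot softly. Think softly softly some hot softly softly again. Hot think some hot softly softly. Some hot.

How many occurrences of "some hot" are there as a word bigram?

5

Scanning the 32 overlapping bigram windows for "some hot":
  position 4–5: some hot
  position 15–16: some hot
  position 21–22: some hot
  position 28–29: some hot
  position 32–33: some hot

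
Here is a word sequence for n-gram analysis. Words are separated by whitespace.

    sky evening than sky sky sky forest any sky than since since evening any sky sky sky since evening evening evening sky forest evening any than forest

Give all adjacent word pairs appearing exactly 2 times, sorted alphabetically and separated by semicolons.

Bigram counts meeting the condition (exactly 2 times):
  any sky: 2
  evening any: 2
  evening evening: 2
  since evening: 2
  sky forest: 2

any sky; evening any; evening evening; since evening; sky forest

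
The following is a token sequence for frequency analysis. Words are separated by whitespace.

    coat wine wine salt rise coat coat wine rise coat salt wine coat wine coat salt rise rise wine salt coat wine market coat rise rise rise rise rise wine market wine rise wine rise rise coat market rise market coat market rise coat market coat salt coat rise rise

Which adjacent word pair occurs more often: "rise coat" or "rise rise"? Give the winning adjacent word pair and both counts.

"rise rise" (7 vs 4)

"rise coat": 4 occurrences
"rise rise": 7 occurrences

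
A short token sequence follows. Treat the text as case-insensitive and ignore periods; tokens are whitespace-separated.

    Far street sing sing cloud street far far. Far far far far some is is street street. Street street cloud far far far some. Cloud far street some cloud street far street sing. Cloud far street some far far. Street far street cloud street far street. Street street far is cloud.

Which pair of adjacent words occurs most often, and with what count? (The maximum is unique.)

Bigram frequencies (highest first):
  far far: 8
  far street: 7
  street far: 5
  street street: 5
  cloud street: 3
  cloud far: 3
  … (13 more, each ≤ 2)

"far far", 8 times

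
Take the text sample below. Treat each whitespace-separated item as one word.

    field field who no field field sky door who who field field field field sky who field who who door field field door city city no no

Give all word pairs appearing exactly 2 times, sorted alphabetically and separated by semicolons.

field sky; field who; who field; who who

Bigram counts meeting the condition (exactly 2 times):
  field sky: 2
  field who: 2
  who field: 2
  who who: 2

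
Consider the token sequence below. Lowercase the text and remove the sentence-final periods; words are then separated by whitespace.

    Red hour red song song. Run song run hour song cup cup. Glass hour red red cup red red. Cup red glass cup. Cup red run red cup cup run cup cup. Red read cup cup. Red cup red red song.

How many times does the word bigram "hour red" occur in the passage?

Scanning the 40 overlapping bigram windows for "hour red":
  position 2–3: hour red
  position 14–15: hour red

2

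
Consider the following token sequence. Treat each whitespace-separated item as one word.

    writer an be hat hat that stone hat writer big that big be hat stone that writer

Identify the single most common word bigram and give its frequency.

Bigram frequencies (highest first):
  be hat: 2
  writer an: 1
  an be: 1
  hat hat: 1
  hat that: 1
  that stone: 1
  … (9 more, each ≤ 1)

"be hat", 2 times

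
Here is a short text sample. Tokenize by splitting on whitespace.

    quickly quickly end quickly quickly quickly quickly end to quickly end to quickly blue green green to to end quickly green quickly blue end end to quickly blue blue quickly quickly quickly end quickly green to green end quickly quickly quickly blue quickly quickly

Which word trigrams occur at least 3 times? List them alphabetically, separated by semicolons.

Trigram counts meeting the condition (at least 3 times):
  end to quickly: 3
  quickly quickly end: 3
  quickly quickly quickly: 4

end to quickly; quickly quickly end; quickly quickly quickly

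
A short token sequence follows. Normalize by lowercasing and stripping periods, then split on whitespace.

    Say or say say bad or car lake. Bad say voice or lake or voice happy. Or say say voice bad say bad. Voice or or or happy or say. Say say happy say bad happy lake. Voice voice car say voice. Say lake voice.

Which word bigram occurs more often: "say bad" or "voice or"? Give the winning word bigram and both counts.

"say bad": 3 occurrences
"voice or": 2 occurrences

"say bad" (3 vs 2)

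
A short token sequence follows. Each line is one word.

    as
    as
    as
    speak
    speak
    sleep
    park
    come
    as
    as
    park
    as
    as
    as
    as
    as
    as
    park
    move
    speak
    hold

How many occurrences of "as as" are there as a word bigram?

Scanning the 20 overlapping bigram windows for "as as":
  position 1–2: as as
  position 2–3: as as
  position 9–10: as as
  position 12–13: as as
  position 13–14: as as
  position 14–15: as as
  position 15–16: as as
  position 16–17: as as

8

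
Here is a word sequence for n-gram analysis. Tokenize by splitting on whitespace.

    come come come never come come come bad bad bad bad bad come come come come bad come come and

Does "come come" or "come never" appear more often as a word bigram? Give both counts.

"come come": 8 occurrences
"come never": 1 occurrence

"come come" (8 vs 1)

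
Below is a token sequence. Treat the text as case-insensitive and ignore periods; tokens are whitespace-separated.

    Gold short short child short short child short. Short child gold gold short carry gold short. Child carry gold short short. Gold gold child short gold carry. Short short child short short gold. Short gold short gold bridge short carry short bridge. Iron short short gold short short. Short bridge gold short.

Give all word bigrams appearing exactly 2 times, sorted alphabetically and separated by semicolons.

Bigram counts meeting the condition (exactly 2 times):
  carry gold: 2
  carry short: 2
  gold gold: 2
  short bridge: 2
  short carry: 2

carry gold; carry short; gold gold; short bridge; short carry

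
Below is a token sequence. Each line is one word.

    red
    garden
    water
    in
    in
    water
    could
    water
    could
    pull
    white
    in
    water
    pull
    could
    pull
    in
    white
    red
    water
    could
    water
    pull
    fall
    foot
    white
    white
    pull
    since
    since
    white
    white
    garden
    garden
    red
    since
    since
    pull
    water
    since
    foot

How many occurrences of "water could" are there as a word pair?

Scanning the 40 overlapping bigram windows for "water could":
  position 6–7: water could
  position 8–9: water could
  position 20–21: water could

3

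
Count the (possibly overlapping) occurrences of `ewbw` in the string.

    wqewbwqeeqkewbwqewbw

Sliding a length-4 window over the 20 characters (17 positions):
  position 3–6: ewbw
  position 12–15: ewbw
  position 17–20: ewbw

3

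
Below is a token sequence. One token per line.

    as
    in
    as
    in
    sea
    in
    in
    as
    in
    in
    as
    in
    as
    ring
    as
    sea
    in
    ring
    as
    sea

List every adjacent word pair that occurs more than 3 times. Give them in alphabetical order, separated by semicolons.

Bigram counts meeting the condition (more than 3 times):
  as in: 4
  in as: 4

as in; in as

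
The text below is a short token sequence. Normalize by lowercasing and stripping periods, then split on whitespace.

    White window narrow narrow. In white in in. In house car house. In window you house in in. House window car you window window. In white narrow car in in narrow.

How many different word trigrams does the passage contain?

31 tokens → 29 trigram windows in total.
Repeated trigrams (each contributes count−1 duplicates):
  in in house: 2
1 duplicate windows → 29 − 1 = 28 distinct.

28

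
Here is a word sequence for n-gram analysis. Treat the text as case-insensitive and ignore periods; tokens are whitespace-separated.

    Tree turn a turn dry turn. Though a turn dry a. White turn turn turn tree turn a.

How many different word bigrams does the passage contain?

18 tokens → 17 bigram windows in total.
Repeated bigrams (each contributes count−1 duplicates):
  a turn: 2
  tree turn: 2
  turn a: 2
  turn dry: 2
  turn turn: 2
5 duplicate windows → 17 − 5 = 12 distinct.

12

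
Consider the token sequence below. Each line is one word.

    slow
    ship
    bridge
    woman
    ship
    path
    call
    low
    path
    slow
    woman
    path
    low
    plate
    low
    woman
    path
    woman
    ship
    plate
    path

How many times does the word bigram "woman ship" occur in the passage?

Scanning the 20 overlapping bigram windows for "woman ship":
  position 4–5: woman ship
  position 18–19: woman ship

2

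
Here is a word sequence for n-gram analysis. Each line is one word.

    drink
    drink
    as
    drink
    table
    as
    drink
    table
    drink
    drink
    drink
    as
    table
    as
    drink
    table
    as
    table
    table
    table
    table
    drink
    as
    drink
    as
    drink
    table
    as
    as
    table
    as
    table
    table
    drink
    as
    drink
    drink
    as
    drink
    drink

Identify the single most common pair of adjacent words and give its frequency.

Bigram frequencies (highest first):
  as drink: 7
  drink as: 6
  drink drink: 5
  table as: 5
  drink table: 4
  as table: 4
  … (3 more, each ≤ 4)

"as drink", 7 times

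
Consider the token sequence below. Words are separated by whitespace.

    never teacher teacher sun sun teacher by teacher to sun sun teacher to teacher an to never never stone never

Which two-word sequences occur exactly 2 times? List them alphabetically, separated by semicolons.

sun sun; sun teacher; teacher to

Bigram counts meeting the condition (exactly 2 times):
  sun sun: 2
  sun teacher: 2
  teacher to: 2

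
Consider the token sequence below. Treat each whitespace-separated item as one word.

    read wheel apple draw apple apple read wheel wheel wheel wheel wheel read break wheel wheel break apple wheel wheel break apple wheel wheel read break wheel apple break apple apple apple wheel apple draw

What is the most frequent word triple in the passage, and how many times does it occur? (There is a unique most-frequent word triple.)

Trigram frequencies (highest first):
  wheel wheel wheel: 3
  wheel apple draw: 2
  wheel wheel read: 2
  wheel read break: 2
  read break wheel: 2
  wheel wheel break: 2
  … (17 more, each ≤ 2)

"wheel wheel wheel", 3 times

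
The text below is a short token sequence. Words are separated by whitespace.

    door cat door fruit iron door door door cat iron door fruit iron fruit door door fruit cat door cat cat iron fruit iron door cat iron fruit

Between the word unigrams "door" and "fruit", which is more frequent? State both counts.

"door" (10 vs 6)

"door": 10 occurrences
"fruit": 6 occurrences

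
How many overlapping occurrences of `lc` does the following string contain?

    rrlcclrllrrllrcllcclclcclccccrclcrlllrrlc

Sliding a length-2 window over the 41 characters (40 positions):
  position 3–4: lc
  position 17–18: lc
  position 20–21: lc
  position 22–23: lc
  position 25–26: lc
  position 32–33: lc
  position 40–41: lc

7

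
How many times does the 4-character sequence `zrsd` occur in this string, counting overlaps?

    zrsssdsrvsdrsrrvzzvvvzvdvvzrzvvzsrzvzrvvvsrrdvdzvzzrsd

1

Sliding a length-4 window over the 54 characters (51 positions):
  position 51–54: zrsd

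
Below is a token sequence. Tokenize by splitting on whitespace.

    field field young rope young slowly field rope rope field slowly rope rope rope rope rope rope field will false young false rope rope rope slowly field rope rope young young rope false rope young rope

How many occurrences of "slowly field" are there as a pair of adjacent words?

2

Scanning the 35 overlapping bigram windows for "slowly field":
  position 6–7: slowly field
  position 26–27: slowly field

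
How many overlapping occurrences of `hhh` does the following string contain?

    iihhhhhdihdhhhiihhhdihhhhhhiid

9

Sliding a length-3 window over the 30 characters (28 positions):
  position 3–5: hhh
  position 4–6: hhh
  position 5–7: hhh
  position 12–14: hhh
  position 17–19: hhh
  position 22–24: hhh
  position 23–25: hhh
  position 24–26: hhh
  position 25–27: hhh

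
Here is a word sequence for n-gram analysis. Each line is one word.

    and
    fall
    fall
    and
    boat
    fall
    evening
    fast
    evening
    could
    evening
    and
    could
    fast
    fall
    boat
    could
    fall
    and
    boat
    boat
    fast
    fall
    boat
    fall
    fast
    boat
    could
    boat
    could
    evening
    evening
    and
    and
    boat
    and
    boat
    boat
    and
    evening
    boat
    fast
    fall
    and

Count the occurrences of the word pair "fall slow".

Scanning the 43 overlapping bigram windows for "fall slow":
  (none found)

0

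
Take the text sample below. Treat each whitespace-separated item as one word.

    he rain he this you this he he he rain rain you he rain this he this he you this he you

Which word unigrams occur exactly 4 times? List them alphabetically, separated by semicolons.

Unigram counts meeting the condition (exactly 4 times):
  rain: 4
  you: 4

rain; you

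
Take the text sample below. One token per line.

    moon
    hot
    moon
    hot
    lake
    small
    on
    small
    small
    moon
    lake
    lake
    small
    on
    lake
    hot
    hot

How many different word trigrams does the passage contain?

17 tokens → 15 trigram windows in total.
Repeated trigrams (each contributes count−1 duplicates):
  lake small on: 2
1 duplicate windows → 15 − 1 = 14 distinct.

14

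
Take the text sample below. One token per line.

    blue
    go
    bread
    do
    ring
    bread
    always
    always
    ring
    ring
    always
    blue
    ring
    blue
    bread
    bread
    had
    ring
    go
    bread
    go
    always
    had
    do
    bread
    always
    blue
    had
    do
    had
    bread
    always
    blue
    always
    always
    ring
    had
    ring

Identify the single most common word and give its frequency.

"always", 8 times

Unigram frequencies (highest first):
  always: 8
  bread: 7
  ring: 7
  blue: 5
  had: 5
  go: 3
  … (1 more, each ≤ 3)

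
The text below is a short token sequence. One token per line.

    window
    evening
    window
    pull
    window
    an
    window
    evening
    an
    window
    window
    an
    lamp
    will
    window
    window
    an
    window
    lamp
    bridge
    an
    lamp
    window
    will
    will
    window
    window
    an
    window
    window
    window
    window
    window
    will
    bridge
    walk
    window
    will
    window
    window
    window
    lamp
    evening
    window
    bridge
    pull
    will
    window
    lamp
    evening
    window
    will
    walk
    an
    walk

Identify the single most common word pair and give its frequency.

"window window", 9 times

Bigram frequencies (highest first):
  window window: 9
  window an: 4
  an window: 4
  will window: 4
  window will: 4
  evening window: 3
  … (21 more, each ≤ 3)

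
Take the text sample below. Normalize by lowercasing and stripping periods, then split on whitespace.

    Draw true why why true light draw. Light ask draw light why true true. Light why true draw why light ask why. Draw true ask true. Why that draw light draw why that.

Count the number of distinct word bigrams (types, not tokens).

20

33 tokens → 32 bigram windows in total.
Repeated bigrams (each contributes count−1 duplicates):
  draw light: 3
  why true: 3
  draw true: 2
  draw why: 2
  light ask: 2
  light draw: 2
  light why: 2
  true light: 2
  … (2 more repeated)
12 duplicate windows → 32 − 12 = 20 distinct.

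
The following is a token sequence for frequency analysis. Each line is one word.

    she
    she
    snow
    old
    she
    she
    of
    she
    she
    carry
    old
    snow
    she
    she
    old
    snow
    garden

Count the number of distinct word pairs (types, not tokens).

17 tokens → 16 bigram windows in total.
Repeated bigrams (each contributes count−1 duplicates):
  she she: 4
  old snow: 2
4 duplicate windows → 16 − 4 = 12 distinct.

12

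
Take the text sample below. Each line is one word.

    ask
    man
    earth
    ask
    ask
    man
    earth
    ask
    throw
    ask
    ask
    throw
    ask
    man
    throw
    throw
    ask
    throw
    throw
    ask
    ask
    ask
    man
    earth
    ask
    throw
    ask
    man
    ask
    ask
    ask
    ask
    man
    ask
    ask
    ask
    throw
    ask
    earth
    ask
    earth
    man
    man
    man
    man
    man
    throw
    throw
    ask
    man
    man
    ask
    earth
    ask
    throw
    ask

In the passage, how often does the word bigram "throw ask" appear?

Scanning the 55 overlapping bigram windows for "throw ask":
  position 9–10: throw ask
  position 12–13: throw ask
  position 16–17: throw ask
  position 19–20: throw ask
  position 26–27: throw ask
  position 37–38: throw ask
  position 48–49: throw ask
  position 55–56: throw ask

8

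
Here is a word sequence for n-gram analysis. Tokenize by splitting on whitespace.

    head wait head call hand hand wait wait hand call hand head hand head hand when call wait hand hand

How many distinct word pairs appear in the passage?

14

20 tokens → 19 bigram windows in total.
Repeated bigrams (each contributes count−1 duplicates):
  call hand: 2
  hand hand: 2
  hand head: 2
  head hand: 2
  wait hand: 2
5 duplicate windows → 19 − 5 = 14 distinct.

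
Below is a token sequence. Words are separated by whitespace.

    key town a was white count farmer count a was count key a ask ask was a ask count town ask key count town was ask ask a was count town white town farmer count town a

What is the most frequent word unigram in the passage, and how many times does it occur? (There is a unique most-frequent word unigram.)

"count", 7 times

Unigram frequencies (highest first):
  count: 7
  town: 6
  a: 6
  ask: 6
  was: 5
  key: 3
  … (2 more, each ≤ 2)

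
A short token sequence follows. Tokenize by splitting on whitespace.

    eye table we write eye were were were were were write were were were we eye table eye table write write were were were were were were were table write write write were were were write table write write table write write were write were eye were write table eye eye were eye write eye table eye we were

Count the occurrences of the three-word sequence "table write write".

4

Scanning the 57 overlapping trigram windows for "table write write":
  position 19–21: table write write
  position 29–31: table write write
  position 37–39: table write write
  position 40–42: table write write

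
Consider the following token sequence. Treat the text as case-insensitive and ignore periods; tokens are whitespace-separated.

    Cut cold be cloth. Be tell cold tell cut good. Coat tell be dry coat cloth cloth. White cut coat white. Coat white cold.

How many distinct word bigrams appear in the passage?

24 tokens → 23 bigram windows in total.
Repeated bigrams (each contributes count−1 duplicates):
  coat white: 2
1 duplicate windows → 23 − 1 = 22 distinct.

22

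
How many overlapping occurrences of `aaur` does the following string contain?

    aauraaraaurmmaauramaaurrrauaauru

5

Sliding a length-4 window over the 32 characters (29 positions):
  position 1–4: aaur
  position 8–11: aaur
  position 14–17: aaur
  position 20–23: aaur
  position 28–31: aaur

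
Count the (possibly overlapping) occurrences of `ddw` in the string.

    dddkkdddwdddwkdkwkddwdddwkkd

4

Sliding a length-3 window over the 28 characters (26 positions):
  position 7–9: ddw
  position 11–13: ddw
  position 19–21: ddw
  position 23–25: ddw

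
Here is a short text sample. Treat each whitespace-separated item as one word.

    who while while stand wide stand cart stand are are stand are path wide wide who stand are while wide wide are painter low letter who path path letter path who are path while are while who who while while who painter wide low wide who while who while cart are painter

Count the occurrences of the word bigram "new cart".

0

Scanning the 51 overlapping bigram windows for "new cart":
  (none found)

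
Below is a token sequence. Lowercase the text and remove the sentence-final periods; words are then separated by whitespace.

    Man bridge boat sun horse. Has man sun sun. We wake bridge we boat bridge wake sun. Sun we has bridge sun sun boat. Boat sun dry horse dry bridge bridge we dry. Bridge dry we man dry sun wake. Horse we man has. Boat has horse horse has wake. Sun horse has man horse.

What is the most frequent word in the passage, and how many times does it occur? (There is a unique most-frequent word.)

Unigram frequencies (highest first):
  sun: 10
  bridge: 7
  horse: 7
  has: 6
  we: 6
  man: 5
  … (3 more, each ≤ 5)

"sun", 10 times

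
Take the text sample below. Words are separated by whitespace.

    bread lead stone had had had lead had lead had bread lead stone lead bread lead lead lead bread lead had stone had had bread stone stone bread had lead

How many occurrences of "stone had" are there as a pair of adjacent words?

2

Scanning the 29 overlapping bigram windows for "stone had":
  position 3–4: stone had
  position 22–23: stone had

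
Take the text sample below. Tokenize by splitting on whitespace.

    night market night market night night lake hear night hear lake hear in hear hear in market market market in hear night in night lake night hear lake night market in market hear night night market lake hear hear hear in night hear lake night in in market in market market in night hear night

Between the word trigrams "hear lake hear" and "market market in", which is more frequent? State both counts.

"market market in" (2 vs 1)

"hear lake hear": 1 occurrence
"market market in": 2 occurrences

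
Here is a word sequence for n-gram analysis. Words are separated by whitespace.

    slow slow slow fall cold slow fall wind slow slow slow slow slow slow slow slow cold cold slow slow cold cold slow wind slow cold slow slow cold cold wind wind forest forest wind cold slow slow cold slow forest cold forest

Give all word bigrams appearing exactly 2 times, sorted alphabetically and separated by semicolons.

Bigram counts meeting the condition (exactly 2 times):
  slow fall: 2
  wind slow: 2

slow fall; wind slow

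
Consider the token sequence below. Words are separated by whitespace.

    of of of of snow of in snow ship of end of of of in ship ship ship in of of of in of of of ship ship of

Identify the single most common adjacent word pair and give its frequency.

Bigram frequencies (highest first):
  of of: 9
  of in: 3
  ship ship: 3
  ship of: 2
  in of: 2
  of snow: 1
  … (8 more, each ≤ 1)

"of of", 9 times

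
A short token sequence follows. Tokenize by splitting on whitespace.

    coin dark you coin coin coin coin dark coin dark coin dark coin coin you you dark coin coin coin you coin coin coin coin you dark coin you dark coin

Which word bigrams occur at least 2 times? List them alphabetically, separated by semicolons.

Bigram counts meeting the condition (at least 2 times):
  coin coin: 9
  coin dark: 4
  coin you: 4
  dark coin: 6
  you coin: 2
  you dark: 3

coin coin; coin dark; coin you; dark coin; you coin; you dark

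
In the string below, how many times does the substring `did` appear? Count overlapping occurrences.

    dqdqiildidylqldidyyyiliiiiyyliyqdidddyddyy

3

Sliding a length-3 window over the 42 characters (40 positions):
  position 8–10: did
  position 15–17: did
  position 33–35: did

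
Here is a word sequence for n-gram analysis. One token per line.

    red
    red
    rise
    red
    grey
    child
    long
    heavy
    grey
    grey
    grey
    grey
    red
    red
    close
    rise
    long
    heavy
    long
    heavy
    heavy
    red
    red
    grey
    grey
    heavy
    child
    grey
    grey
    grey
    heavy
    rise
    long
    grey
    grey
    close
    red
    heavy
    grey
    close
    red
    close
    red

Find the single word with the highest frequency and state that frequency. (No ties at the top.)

"grey", 13 times

Unigram frequencies (highest first):
  grey: 13
  red: 10
  heavy: 7
  long: 4
  close: 4
  rise: 3
  … (1 more, each ≤ 2)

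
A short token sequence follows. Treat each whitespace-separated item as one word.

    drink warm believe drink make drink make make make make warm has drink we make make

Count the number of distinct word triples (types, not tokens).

16 tokens → 14 trigram windows in total.
Repeated trigrams (each contributes count−1 duplicates):
  make make make: 2
1 duplicate windows → 14 − 1 = 13 distinct.

13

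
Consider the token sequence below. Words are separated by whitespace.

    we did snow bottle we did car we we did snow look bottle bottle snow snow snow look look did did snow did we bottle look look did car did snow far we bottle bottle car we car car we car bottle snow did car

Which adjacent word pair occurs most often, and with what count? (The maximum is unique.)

"did snow", 4 times

Bigram frequencies (highest first):
  did snow: 4
  we did: 3
  did car: 3
  car we: 3
  snow look: 2
  bottle bottle: 2
  … (20 more, each ≤ 2)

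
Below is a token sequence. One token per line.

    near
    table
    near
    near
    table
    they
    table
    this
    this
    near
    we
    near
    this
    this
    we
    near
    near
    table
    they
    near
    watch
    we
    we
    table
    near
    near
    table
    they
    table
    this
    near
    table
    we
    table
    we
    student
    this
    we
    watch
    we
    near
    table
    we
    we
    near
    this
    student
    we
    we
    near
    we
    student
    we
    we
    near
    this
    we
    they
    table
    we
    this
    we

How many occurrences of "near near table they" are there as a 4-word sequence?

3

Scanning the 59 overlapping 4-gram windows for "near near table they":
  position 3–6: near near table they
  position 16–19: near near table they
  position 25–28: near near table they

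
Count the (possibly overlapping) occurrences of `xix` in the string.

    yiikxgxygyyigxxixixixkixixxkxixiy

5

Sliding a length-3 window over the 33 characters (31 positions):
  position 15–17: xix
  position 17–19: xix
  position 19–21: xix
  position 24–26: xix
  position 29–31: xix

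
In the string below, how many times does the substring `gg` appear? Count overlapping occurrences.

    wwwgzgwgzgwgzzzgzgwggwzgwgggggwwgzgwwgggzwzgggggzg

11

Sliding a length-2 window over the 50 characters (49 positions):
  position 20–21: gg
  position 26–27: gg
  position 27–28: gg
  position 28–29: gg
  position 29–30: gg
  position 38–39: gg
  position 39–40: gg
  position 44–45: gg
  position 45–46: gg
  position 46–47: gg
  … (1 more)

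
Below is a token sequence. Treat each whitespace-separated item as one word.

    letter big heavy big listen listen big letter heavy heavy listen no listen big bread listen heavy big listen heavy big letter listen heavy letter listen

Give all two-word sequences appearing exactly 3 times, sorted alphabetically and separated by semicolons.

Bigram counts meeting the condition (exactly 3 times):
  heavy big: 3
  listen heavy: 3

heavy big; listen heavy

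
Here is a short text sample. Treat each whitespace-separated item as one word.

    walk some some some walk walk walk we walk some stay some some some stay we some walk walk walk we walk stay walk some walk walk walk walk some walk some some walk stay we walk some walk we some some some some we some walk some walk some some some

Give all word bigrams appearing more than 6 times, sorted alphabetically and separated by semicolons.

some some; some walk; walk some; walk walk

Bigram counts meeting the condition (more than 6 times):
  some some: 10
  some walk: 8
  walk some: 8
  walk walk: 7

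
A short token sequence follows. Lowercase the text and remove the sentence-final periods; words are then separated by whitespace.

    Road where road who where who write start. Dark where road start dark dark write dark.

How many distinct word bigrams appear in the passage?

16 tokens → 15 bigram windows in total.
Repeated bigrams (each contributes count−1 duplicates):
  start dark: 2
  where road: 2
2 duplicate windows → 15 − 2 = 13 distinct.

13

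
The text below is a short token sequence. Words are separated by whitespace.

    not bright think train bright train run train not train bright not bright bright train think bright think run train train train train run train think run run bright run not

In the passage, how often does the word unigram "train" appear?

10

Scanning the 31 tokens for "train":
  position 4: train
  position 6: train
  position 8: train
  position 10: train
  position 15: train
  position 20: train
  position 21: train
  position 22: train
  position 23: train
  position 25: train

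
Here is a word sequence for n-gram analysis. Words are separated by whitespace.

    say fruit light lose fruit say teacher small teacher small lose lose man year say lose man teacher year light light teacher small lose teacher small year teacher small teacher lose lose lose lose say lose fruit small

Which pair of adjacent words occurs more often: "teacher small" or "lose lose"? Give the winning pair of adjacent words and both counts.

"teacher small": 5 occurrences
"lose lose": 4 occurrences

"teacher small" (5 vs 4)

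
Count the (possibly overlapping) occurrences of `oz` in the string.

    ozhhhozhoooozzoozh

4

Sliding a length-2 window over the 18 characters (17 positions):
  position 1–2: oz
  position 6–7: oz
  position 12–13: oz
  position 16–17: oz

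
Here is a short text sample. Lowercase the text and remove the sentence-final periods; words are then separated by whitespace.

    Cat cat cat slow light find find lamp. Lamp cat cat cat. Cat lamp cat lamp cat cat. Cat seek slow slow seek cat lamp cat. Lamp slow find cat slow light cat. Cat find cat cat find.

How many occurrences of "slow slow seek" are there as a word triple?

Scanning the 36 overlapping trigram windows for "slow slow seek":
  position 21–23: slow slow seek

1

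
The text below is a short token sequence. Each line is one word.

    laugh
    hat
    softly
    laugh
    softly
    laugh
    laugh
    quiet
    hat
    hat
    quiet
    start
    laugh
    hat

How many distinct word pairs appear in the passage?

14 tokens → 13 bigram windows in total.
Repeated bigrams (each contributes count−1 duplicates):
  laugh hat: 2
  softly laugh: 2
2 duplicate windows → 13 − 2 = 11 distinct.

11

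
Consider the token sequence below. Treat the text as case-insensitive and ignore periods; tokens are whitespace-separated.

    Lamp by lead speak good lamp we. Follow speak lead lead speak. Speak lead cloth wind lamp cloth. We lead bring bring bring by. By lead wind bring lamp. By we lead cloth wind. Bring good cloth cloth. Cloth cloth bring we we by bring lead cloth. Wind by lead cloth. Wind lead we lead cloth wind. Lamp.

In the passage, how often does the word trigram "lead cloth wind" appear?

Scanning the 56 overlapping trigram windows for "lead cloth wind":
  position 14–16: lead cloth wind
  position 32–34: lead cloth wind
  position 46–48: lead cloth wind
  position 50–52: lead cloth wind
  position 55–57: lead cloth wind

5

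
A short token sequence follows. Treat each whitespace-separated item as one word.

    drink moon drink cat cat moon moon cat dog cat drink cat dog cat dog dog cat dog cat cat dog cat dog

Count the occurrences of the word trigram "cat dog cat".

4

Scanning the 21 overlapping trigram windows for "cat dog cat":
  position 8–10: cat dog cat
  position 12–14: cat dog cat
  position 17–19: cat dog cat
  position 20–22: cat dog cat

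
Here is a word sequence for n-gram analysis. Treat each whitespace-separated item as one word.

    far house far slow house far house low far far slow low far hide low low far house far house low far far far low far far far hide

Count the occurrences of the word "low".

Scanning the 29 tokens for "low":
  position 8: low
  position 12: low
  position 15: low
  position 16: low
  position 21: low
  position 25: low

6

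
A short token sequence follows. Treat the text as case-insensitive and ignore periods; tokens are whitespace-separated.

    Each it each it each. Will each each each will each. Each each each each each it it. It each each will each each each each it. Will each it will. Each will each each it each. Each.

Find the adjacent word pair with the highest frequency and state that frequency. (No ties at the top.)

"each each", 13 times

Bigram frequencies (highest first):
  each each: 13
  each it: 6
  will each: 6
  it each: 4
  each will: 4
  it it: 2
  … (1 more, each ≤ 2)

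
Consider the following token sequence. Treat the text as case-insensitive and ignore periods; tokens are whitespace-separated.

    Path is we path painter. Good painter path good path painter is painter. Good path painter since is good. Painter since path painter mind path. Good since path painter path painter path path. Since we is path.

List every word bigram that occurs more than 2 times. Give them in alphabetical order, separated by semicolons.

Bigram counts meeting the condition (more than 2 times):
  painter path: 3
  path painter: 6

painter path; path painter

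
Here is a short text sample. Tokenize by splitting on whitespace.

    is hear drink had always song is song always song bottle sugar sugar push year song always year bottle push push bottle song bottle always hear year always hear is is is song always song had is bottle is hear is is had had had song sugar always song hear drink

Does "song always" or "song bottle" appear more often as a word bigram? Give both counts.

"song always": 3 occurrences
"song bottle": 2 occurrences

"song always" (3 vs 2)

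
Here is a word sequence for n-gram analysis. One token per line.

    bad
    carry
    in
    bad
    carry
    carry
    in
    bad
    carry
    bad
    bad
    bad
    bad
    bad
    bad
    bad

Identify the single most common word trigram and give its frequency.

Trigram frequencies (highest first):
  bad bad bad: 5
  carry in bad: 2
  in bad carry: 2
  bad carry in: 1
  bad carry carry: 1
  carry carry in: 1
  … (2 more, each ≤ 1)

"bad bad bad", 5 times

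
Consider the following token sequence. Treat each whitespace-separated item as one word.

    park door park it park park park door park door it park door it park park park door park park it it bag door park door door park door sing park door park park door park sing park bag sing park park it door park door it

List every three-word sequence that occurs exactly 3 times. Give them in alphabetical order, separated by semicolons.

Trigram counts meeting the condition (exactly 3 times):
  park door it: 3
  park park door: 3

park door it; park park door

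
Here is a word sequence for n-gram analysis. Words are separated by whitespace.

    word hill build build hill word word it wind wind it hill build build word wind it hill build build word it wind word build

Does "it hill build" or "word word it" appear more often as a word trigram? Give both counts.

"it hill build" (2 vs 1)

"it hill build": 2 occurrences
"word word it": 1 occurrence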